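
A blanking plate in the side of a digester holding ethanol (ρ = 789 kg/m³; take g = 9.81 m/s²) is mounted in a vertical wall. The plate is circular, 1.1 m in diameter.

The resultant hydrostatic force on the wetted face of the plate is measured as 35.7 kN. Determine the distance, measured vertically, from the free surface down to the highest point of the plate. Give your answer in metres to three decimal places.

γ = ρg = 789 × 9.81 / 1000 = 7.74009 kN/m³.
A = π(0.55)² = 0.950332 m².
From F = γ·h_c·A, the centroid depth is h_c = 35.7/(7.74009 × 0.950332) = 4.85341 m.
The centroid is at the centre, 0.55 m below the top of the plate, so the highest point sits at h_top = 4.85341 − 0.55 = 4.30341 m below the surface.

d_top ≈ 4.303 m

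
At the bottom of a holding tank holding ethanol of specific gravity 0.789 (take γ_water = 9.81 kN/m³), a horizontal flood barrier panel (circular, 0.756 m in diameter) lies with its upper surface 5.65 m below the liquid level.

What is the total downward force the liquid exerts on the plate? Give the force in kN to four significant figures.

F ≈ 19.63 kN

γ = 0.789 × 9.81 = 7.74009 kN/m³.
The plate is horizontal, so pressure is uniform at p = γ·h = 7.74009 × 5.65 = 43.7315 kN/m².
A = π(0.378)² = 0.448883 m².
F = p·A = 43.7315 × 0.448883 = 19.6303 kN.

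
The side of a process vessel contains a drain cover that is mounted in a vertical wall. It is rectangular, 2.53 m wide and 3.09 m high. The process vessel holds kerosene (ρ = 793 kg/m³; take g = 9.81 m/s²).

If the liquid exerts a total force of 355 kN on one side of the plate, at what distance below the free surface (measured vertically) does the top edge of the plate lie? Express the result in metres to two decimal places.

γ = ρg = 793 × 9.81 / 1000 = 7.77933 kN/m³.
A = 2.53 × 3.09 = 7.8177 m².
From F = γ·h_c·A, the centroid depth is h_c = 355/(7.77933 × 7.8177) = 5.83723 m.
The centroid lies 3.09/2 = 1.545 m below the top edge, so the top edge sits at h_top = 5.83723 − 1.545 = 4.29223 m below the surface.

d_top ≈ 4.29 m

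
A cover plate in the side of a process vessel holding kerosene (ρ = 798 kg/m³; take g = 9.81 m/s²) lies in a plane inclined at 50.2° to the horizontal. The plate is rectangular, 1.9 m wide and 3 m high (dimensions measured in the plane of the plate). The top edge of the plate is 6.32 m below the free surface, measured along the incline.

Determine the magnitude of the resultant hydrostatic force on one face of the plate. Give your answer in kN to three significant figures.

γ = ρg = 798 × 9.81 / 1000 = 7.82838 kN/m³.
Let θ = 50.2° be the plate's angle to the horizontal; measure y along the incline from where the plane meets the free surface. Vertical depth h = y·sinθ with sinθ = 0.768284.
The centroid lies 3/2 = 1.5 m below the top edge, so y_c = 6.32 + 1.5 = 7.82 m and h_c = 7.82 × 0.768284 = 6.00798 m.
A = 1.9 × 3 = 5.7 m².
Resultant F = γ·h_c·A = 7.82838 × 6.00798 × 5.7 = 268.087 kN.

F ≈ 268 kN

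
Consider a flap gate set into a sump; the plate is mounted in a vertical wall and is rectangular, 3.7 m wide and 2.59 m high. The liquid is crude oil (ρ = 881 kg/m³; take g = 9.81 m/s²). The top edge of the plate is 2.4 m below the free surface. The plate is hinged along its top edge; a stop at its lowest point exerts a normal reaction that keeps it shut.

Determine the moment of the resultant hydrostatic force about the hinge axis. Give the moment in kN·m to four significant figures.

γ = ρg = 881 × 9.81 / 1000 = 8.64261 kN/m³.
The centroid lies 2.59/2 = 1.295 m below the top edge, so the centroid depth is h_c = 2.4 + 1.295 = 3.695 m.
A = 3.7 × 2.59 = 9.583 m².
Resultant F = γ·h_c·A = 8.64261 × 3.695 × 9.583 = 306.028 kN.
I_c = b·h³/12 = 3.7 × 2.59³/12 = 5.35698 m⁴.
Centre of pressure: y_p = y_c + I_c/(y_c·A) = 3.695 + 5.35698/(3.695 × 9.583) = 3.695 + 0.151288 = 3.84629 m along the plane.
The resultant acts 1.295 + 0.151288 = 1.44629 m (along the plate) below the hinge at the top edge, so the moment about the hinge is M = F × 1.44629 = 306.028 × 1.44629 = 442.605 kN·m.

M ≈ 442.6 kN·m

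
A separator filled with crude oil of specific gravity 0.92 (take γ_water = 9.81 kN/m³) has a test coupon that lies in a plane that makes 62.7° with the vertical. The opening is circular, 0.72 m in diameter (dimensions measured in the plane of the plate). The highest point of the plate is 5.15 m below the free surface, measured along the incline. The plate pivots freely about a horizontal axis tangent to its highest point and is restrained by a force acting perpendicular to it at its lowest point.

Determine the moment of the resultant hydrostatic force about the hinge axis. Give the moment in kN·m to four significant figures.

M ≈ 3.398 kN·m

γ = 0.92 × 9.81 = 9.0252 kN/m³.
The plate makes 62.7° with the vertical, i.e. θ = 90° − 62.7° = 27.3° to the horizontal. Measuring y along the incline from the free-surface line, vertical depth h = y·sinθ with sinθ = 0.458650.
The centroid is at the centre, 0.36 m below the top of the plate, so y_c = 5.15 + 0.36 = 5.51 m and h_c = 5.51 × 0.458650 = 2.52716 m.
A = π(0.36)² = 0.40715 m².
Resultant F = γ·h_c·A = 9.0252 × 2.52716 × 0.40715 = 9.28633 kN.
I_c = πr⁴/4 = π × 0.36⁴/4 = 0.0131917 m⁴.
Centre of pressure: y_p = y_c + I_c/(y_c·A) = 5.51 + 0.0131917/(5.51 × 0.40715) = 5.51 + 0.00588024 = 5.51588 m along the plane.
The resultant acts 0.36 + 0.00588024 = 0.36588 m (along the plate) below the hinge at the top edge, so the moment about the hinge is M = F × 0.36588 = 9.28633 × 0.36588 = 3.39768 kN·m.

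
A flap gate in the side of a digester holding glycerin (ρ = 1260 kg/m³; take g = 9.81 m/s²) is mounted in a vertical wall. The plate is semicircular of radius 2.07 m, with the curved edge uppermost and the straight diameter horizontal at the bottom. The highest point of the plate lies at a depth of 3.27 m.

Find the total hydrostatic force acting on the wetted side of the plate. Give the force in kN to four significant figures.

γ = ρg = 1260 × 9.81 / 1000 = 12.3606 kN/m³.
The centroid lies 4r/(3π) = 0.878535 m above the diameter, so r − 4r/(3π) = 2.07 − 0.878535 = 1.19146 m below the topmost point, so the centroid depth is h_c = 3.27 + 1.19146 = 4.46146 m.
A = πr²/2 = π × 2.07²/2 = 6.73071 m².
Resultant F = γ·h_c·A = 12.3606 × 4.46146 × 6.73071 = 371.174 kN.

F ≈ 371.2 kN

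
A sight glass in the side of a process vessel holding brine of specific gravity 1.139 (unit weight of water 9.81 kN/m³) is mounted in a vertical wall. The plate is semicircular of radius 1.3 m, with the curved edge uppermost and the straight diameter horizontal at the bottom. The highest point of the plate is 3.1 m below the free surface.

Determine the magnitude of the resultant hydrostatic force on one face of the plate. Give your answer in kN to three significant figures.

γ = 1.139 × 9.81 = 11.17359 kN/m³.
The centroid lies 4r/(3π) = 0.551737 m above the diameter, so r − 4r/(3π) = 1.3 − 0.551737 = 0.748263 m below the topmost point, so the centroid depth is h_c = 3.1 + 0.748263 = 3.84826 m.
A = πr²/2 = π × 1.3²/2 = 2.65465 m².
Resultant F = γ·h_c·A = 11.17359 × 3.84826 × 2.65465 = 114.147 kN.

F ≈ 114 kN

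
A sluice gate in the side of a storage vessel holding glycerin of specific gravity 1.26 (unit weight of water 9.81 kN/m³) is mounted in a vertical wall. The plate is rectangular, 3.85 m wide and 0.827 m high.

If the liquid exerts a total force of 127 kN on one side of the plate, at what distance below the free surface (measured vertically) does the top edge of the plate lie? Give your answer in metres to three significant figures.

d_top ≈ 2.81 m

γ = 1.26 × 9.81 = 12.3606 kN/m³.
A = 3.85 × 0.827 = 3.18395 m².
From F = γ·h_c·A, the centroid depth is h_c = 127/(12.3606 × 3.18395) = 3.22699 m.
The centroid lies 0.827/2 = 0.4135 m below the top edge, so the top edge sits at h_top = 3.22699 − 0.4135 = 2.81349 m below the surface.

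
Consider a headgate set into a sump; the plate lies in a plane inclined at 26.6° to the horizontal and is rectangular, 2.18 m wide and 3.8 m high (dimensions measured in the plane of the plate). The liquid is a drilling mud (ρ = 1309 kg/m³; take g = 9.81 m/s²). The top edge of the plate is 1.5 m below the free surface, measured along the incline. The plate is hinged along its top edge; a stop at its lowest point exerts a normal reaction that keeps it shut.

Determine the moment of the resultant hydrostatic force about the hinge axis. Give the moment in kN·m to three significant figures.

γ = ρg = 1309 × 9.81 / 1000 = 12.84129 kN/m³.
Let θ = 26.6° be the plate's angle to the horizontal; measure y along the incline from where the plane meets the free surface. Vertical depth h = y·sinθ with sinθ = 0.447759.
The centroid lies 3.8/2 = 1.9 m below the top edge, so y_c = 1.5 + 1.9 = 3.4 m and h_c = 3.4 × 0.447759 = 1.52238 m.
A = 2.18 × 3.8 = 8.284 m².
Resultant F = γ·h_c·A = 12.84129 × 1.52238 × 8.284 = 161.947 kN.
I_c = b·h³/12 = 2.18 × 3.8³/12 = 9.96841 m⁴.
Centre of pressure: y_p = y_c + I_c/(y_c·A) = 3.4 + 9.96841/(3.4 × 8.284) = 3.4 + 0.353921 = 3.75392 m along the plane.
The resultant acts 1.9 + 0.353921 = 2.25392 m (along the plate) below the hinge at the top edge, so the moment about the hinge is M = F × 2.25392 = 161.947 × 2.25392 = 365.016 kN·m.

M ≈ 365 kN·m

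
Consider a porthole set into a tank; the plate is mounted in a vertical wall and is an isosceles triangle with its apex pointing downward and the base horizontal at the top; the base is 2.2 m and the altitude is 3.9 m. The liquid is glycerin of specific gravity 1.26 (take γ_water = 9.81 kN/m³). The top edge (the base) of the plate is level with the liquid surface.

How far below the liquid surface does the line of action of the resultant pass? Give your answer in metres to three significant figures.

h_p = 1.95 m

γ = 1.26 × 9.81 = 12.3606 kN/m³.
With the apex down, the centroid sits h/3 = 3.9/3 = 1.3 m below the base (the top edge), so the centroid depth is h_c = 1.3 m.
A = ½ × 2.2 × 3.9 = 4.29 m².
Resultant F = γ·h_c·A = 12.3606 × 1.3 × 4.29 = 68.9351 kN.
I_c = b·h³/36 = 2.2 × 3.9³/36 = 3.62505 m⁴.
Centre of pressure: y_p = y_c + I_c/(y_c·A) = 1.3 + 3.62505/(1.3 × 4.29) = 1.3 + 0.65 = 1.95 m along the plane.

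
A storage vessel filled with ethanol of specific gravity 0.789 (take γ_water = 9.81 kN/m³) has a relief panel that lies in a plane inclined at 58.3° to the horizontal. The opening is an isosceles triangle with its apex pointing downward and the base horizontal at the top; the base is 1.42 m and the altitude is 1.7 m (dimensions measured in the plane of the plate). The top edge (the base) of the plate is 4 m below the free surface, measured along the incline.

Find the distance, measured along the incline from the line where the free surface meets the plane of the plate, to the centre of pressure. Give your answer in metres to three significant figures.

y_p = 4.60 m

γ = 0.789 × 9.81 = 7.74009 kN/m³.
Let θ = 58.3° be the plate's angle to the horizontal; measure y along the incline from where the plane meets the free surface. Vertical depth h = y·sinθ with sinθ = 0.850811.
With the apex down, the centroid sits h/3 = 1.7/3 = 0.566667 m below the base (the top edge), so y_c = 4 + 0.566667 = 4.56667 m and h_c = 4.56667 × 0.850811 = 3.88537 m.
A = ½ × 1.42 × 1.7 = 1.207 m².
Resultant F = γ·h_c·A = 7.74009 × 3.88537 × 1.207 = 36.2982 kN.
I_c = b·h³/36 = 1.42 × 1.7³/36 = 0.193791 m⁴.
Centre of pressure: y_p = y_c + I_c/(y_c·A) = 4.56667 + 0.193791/(4.56667 × 1.207) = 4.56667 + 0.0351582 = 4.60183 m along the plane.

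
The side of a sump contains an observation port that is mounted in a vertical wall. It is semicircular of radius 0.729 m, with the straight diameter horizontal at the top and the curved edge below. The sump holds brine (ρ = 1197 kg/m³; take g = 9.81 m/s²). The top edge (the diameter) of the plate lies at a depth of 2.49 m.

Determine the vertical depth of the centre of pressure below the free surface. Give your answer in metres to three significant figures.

γ = ρg = 1197 × 9.81 / 1000 = 11.74257 kN/m³.
The centroid of a semicircle lies 4r/(3π) = 0.309397 m from the diameter, here below the top edge, so the centroid depth is h_c = 2.49 + 0.309397 = 2.7994 m.
A = πr²/2 = π × 0.729²/2 = 0.834786 m².
Resultant F = γ·h_c·A = 11.74257 × 2.7994 × 0.834786 = 27.4412 kN.
I_c = (π/8 − 8/(9π))·r⁴ = 0.109757 × 0.729⁴ = 0.0309986 m⁴.
Centre of pressure: y_p = y_c + I_c/(y_c·A) = 2.7994 + 0.0309986/(2.7994 × 0.834786) = 2.7994 + 0.0132648 = 2.81266 m along the plane.

h_p = 2.81 m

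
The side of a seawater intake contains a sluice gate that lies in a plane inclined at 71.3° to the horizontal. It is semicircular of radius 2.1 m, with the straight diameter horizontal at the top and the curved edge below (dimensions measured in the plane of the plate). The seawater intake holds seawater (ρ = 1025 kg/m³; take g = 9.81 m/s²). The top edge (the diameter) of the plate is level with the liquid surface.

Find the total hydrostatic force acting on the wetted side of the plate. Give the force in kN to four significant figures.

γ = ρg = 1025 × 9.81 / 1000 = 10.05525 kN/m³.
Let θ = 71.3° be the plate's angle to the horizontal; measure y along the incline from where the plane meets the free surface. Vertical depth h = y·sinθ with sinθ = 0.947210.
The centroid of a semicircle lies 4r/(3π) = 0.891268 m from the diameter, here below the top edge, so y_c = 0.891268 m and h_c = 0.891268 × 0.947210 = 0.844218 m.
A = πr²/2 = π × 2.1²/2 = 6.92721 m².
Resultant F = γ·h_c·A = 10.05525 × 0.844218 × 6.92721 = 58.8039 kN.

F ≈ 58.80 kN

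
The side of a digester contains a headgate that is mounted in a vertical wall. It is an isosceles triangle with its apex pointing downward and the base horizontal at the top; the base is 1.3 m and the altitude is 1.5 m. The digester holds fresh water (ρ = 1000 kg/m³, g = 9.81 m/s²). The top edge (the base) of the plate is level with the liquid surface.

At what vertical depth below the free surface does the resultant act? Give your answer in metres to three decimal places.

γ = ρg = 1000 × 9.81 = 9810 N/m³ = 9.81 kN/m³.
With the apex down, the centroid sits h/3 = 1.5/3 = 0.5 m below the base (the top edge), so the centroid depth is h_c = 0.5 m.
A = ½ × 1.3 × 1.5 = 0.975 m².
Resultant F = γ·h_c·A = 9.81 × 0.5 × 0.975 = 4.78238 kN.
I_c = b·h³/36 = 1.3 × 1.5³/36 = 0.121875 m⁴.
Centre of pressure: y_p = y_c + I_c/(y_c·A) = 0.5 + 0.121875/(0.5 × 0.975) = 0.5 + 0.25 = 0.75 m along the plane.

h_p = 0.750 m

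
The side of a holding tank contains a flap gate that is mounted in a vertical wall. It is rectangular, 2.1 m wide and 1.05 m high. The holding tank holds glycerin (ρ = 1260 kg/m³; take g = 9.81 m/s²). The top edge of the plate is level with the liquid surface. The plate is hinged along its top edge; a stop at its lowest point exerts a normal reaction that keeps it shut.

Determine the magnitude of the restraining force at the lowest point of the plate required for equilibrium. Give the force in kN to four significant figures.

γ = ρg = 1260 × 9.81 / 1000 = 12.3606 kN/m³.
The centroid lies 1.05/2 = 0.525 m below the top edge, so the centroid depth is h_c = 0.525 m.
A = 2.1 × 1.05 = 2.205 m².
Resultant F = γ·h_c·A = 12.3606 × 0.525 × 2.205 = 14.3089 kN.
I_c = b·h³/12 = 2.1 × 1.05³/12 = 0.202584 m⁴.
Centre of pressure: y_p = y_c + I_c/(y_c·A) = 0.525 + 0.202584/(0.525 × 2.205) = 0.525 + 0.175 = 0.7 m along the plane.
The resultant acts 0.525 + 0.175 = 0.7 m (along the plate) below the hinge at the top edge, so the moment about the hinge is M = F × 0.7 = 14.3089 × 0.7 = 10.0162 kN·m.
A normal force at the bottom, 1.05 m from the hinge, must supply this moment: P = 10.0162/1.05 = 9.53924 kN.

P ≈ 9.539 kN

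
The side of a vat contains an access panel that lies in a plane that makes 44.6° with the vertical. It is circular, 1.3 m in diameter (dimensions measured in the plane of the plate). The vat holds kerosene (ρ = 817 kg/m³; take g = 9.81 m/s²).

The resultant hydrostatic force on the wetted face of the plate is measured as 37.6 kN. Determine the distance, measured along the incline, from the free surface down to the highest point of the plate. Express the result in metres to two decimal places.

γ = ρg = 817 × 9.81 / 1000 = 8.01477 kN/m³.
A = π(0.65)² = 1.32732 m².
From F = γ·h_c·A, the centroid depth is h_c = 37.6/(8.01477 × 1.32732) = 3.53444 m.
The plate makes 44.6° with the vertical, i.e. θ = 90° − 44.6° = 45.4° to the horizontal. Measuring y along the incline from the free-surface line, vertical depth h = y·sinθ with sinθ = 0.712026.
Along the incline, y_c = h_c/sinθ = 3.53444/0.712026 = 4.96392 m.
The centroid is at the centre, 0.65 m below the top of the plate, so the highest point sits at y_top = 4.96392 − 0.65 = 4.31392 m along the incline.

y_top ≈ 4.31 m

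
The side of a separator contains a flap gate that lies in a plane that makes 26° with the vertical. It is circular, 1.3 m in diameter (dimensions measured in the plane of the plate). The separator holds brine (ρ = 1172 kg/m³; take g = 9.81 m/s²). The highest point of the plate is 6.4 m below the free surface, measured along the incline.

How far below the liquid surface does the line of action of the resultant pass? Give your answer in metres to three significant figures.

γ = ρg = 1172 × 9.81 / 1000 = 11.49732 kN/m³.
The plate makes 26° with the vertical, i.e. θ = 90° − 26° = 64° to the horizontal. Measuring y along the incline from the free-surface line, vertical depth h = y·sinθ with sinθ = 0.898794.
The centroid is at the centre, 0.65 m below the top of the plate, so y_c = 6.4 + 0.65 = 7.05 m and h_c = 7.05 × 0.898794 = 6.3365 m.
A = π(0.65)² = 1.32732 m².
Resultant F = γ·h_c·A = 11.49732 × 6.3365 × 1.32732 = 96.6989 kN.
I_c = πr⁴/4 = π × 0.65⁴/4 = 0.140198 m⁴.
Centre of pressure: y_p = y_c + I_c/(y_c·A) = 7.05 + 0.140198/(7.05 × 1.32732) = 7.05 + 0.0149823 = 7.06498 m along the plane.
Vertically, h_p = y_p·sinθ = 7.06498 × 0.898794 = 6.34996 m.

h_p = 6.35 m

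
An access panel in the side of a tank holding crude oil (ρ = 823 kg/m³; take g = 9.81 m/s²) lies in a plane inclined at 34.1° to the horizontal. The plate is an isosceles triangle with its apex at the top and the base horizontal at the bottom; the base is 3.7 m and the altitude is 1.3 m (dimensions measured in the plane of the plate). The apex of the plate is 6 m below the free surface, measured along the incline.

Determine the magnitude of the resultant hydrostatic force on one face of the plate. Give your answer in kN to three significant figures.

F ≈ 74.8 kN

γ = ρg = 823 × 9.81 / 1000 = 8.07363 kN/m³.
Let θ = 34.1° be the plate's angle to the horizontal; measure y along the incline from where the plane meets the free surface. Vertical depth h = y·sinθ with sinθ = 0.560639.
With the apex up, the centroid sits 2h/3 = 2 × 1.3/3 = 0.866667 m below the apex, so y_c = 6 + 0.866667 = 6.86667 m and h_c = 6.86667 × 0.560639 = 3.84972 m.
A = ½ × 3.7 × 1.3 = 2.405 m².
Resultant F = γ·h_c·A = 8.07363 × 3.84972 × 2.405 = 74.7503 kN.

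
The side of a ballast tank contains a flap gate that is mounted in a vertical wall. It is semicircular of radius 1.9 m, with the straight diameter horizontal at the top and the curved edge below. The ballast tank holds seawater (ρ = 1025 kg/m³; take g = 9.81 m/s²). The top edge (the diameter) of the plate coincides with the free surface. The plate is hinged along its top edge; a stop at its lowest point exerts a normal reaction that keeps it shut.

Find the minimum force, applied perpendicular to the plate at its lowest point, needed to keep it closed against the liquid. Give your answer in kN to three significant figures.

γ = ρg = 1025 × 9.81 / 1000 = 10.05525 kN/m³.
The centroid of a semicircle lies 4r/(3π) = 0.806385 m from the diameter, here below the top edge, so the centroid depth is h_c = 0.806385 m.
A = πr²/2 = π × 1.9²/2 = 5.67057 m².
Resultant F = γ·h_c·A = 10.05525 × 0.806385 × 5.67057 = 45.9793 kN.
I_c = (π/8 − 8/(9π))·r⁴ = 0.109757 × 1.9⁴ = 1.43036 m⁴.
Centre of pressure: y_p = y_c + I_c/(y_c·A) = 0.806385 + 1.43036/(0.806385 × 5.67057) = 0.806385 + 0.312807 = 1.11919 m along the plane.
The resultant acts 0.806385 + 0.312807 = 1.11919 m (along the plate) below the hinge at the top edge, so the moment about the hinge is M = F × 1.11919 = 45.9793 × 1.11919 = 51.4596 kN·m.
A normal force at the bottom, 1.9 m from the hinge, must supply this moment: P = 51.4596/1.9 = 27.084 kN.

P ≈ 27.1 kN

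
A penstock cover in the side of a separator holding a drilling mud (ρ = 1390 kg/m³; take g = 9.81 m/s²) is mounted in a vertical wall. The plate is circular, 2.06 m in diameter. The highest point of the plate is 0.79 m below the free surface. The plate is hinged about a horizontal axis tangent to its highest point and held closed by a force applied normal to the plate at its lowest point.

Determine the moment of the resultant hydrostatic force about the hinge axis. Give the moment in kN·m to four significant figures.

M ≈ 97.25 kN·m

γ = ρg = 1390 × 9.81 / 1000 = 13.6359 kN/m³.
The centroid is at the centre, 1.03 m below the top of the plate, so the centroid depth is h_c = 0.79 + 1.03 = 1.82 m.
A = π(1.03)² = 3.33292 m².
Resultant F = γ·h_c·A = 13.6359 × 1.82 × 3.33292 = 82.7142 kN.
I_c = πr⁴/4 = π × 1.03⁴/4 = 0.883973 m⁴.
Centre of pressure: y_p = y_c + I_c/(y_c·A) = 1.82 + 0.883973/(1.82 × 3.33292) = 1.82 + 0.145728 = 1.96573 m along the plane.
The resultant acts 1.03 + 0.145728 = 1.17573 m (along the plate) below the hinge at the top edge, so the moment about the hinge is M = F × 1.17573 = 82.7142 × 1.17573 = 97.2496 kN·m.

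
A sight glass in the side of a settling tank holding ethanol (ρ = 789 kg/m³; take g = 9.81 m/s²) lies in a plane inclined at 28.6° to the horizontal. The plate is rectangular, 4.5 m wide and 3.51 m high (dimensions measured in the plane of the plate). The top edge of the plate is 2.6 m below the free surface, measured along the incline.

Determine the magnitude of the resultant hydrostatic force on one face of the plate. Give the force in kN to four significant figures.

γ = ρg = 789 × 9.81 / 1000 = 7.74009 kN/m³.
Let θ = 28.6° be the plate's angle to the horizontal; measure y along the incline from where the plane meets the free surface. Vertical depth h = y·sinθ with sinθ = 0.478692.
The centroid lies 3.51/2 = 1.755 m below the top edge, so y_c = 2.6 + 1.755 = 4.355 m and h_c = 4.355 × 0.478692 = 2.0847 m.
A = 4.5 × 3.51 = 15.795 m².
Resultant F = γ·h_c·A = 7.74009 × 2.0847 × 15.795 = 254.864 kN.

F ≈ 254.9 kN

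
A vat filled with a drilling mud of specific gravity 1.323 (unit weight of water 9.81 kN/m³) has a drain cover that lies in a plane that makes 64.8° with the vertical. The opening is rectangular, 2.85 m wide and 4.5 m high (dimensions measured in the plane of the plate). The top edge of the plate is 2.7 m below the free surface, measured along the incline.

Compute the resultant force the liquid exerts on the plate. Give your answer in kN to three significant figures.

γ = 1.323 × 9.81 = 12.97863 kN/m³.
The plate makes 64.8° with the vertical, i.e. θ = 90° − 64.8° = 25.2° to the horizontal. Measuring y along the incline from the free-surface line, vertical depth h = y·sinθ with sinθ = 0.425779.
The centroid lies 4.5/2 = 2.25 m below the top edge, so y_c = 2.7 + 2.25 = 4.95 m and h_c = 4.95 × 0.425779 = 2.10761 m.
A = 2.85 × 4.5 = 12.825 m².
Resultant F = γ·h_c·A = 12.97863 × 2.10761 × 12.825 = 350.814 kN.

F ≈ 351 kN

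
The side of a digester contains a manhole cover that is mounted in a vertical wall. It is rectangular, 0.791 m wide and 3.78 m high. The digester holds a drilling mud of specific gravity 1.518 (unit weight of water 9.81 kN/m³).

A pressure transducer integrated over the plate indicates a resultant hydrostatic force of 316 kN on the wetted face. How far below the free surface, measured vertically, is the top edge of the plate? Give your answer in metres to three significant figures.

γ = 1.518 × 9.81 = 14.89158 kN/m³.
A = 0.791 × 3.78 = 2.98998 m².
From F = γ·h_c·A, the centroid depth is h_c = 316/(14.89158 × 2.98998) = 7.09705 m.
The centroid lies 3.78/2 = 1.89 m below the top edge, so the top edge sits at h_top = 7.09705 − 1.89 = 5.20705 m below the surface.

d_top ≈ 5.21 m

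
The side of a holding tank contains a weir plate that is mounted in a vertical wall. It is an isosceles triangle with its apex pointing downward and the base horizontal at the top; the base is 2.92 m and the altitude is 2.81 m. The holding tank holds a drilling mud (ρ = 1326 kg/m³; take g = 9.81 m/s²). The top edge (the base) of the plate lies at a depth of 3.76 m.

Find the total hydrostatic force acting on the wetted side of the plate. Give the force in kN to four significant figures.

γ = ρg = 1326 × 9.81 / 1000 = 13.00806 kN/m³.
With the apex down, the centroid sits h/3 = 2.81/3 = 0.936667 m below the base (the top edge), so the centroid depth is h_c = 3.76 + 0.936667 = 4.69667 m.
A = ½ × 2.92 × 2.81 = 4.1026 m².
Resultant F = γ·h_c·A = 13.00806 × 4.69667 × 4.1026 = 250.647 kN.

F ≈ 250.6 kN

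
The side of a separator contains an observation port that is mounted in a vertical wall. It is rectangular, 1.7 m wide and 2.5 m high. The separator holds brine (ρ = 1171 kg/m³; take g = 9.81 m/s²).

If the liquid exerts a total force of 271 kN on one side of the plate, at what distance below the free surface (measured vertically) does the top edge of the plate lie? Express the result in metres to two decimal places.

γ = ρg = 1171 × 9.81 / 1000 = 11.48751 kN/m³.
A = 1.7 × 2.5 = 4.25 m².
From F = γ·h_c·A, the centroid depth is h_c = 271/(11.48751 × 4.25) = 5.55079 m.
The centroid lies 2.5/2 = 1.25 m below the top edge, so the top edge sits at h_top = 5.55079 − 1.25 = 4.30079 m below the surface.

d_top ≈ 4.30 m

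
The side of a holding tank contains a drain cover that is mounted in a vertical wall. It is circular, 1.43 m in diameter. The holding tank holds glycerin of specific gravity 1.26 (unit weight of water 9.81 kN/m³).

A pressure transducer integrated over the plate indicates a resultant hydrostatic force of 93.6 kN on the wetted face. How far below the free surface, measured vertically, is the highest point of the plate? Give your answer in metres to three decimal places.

γ = 1.26 × 9.81 = 12.3606 kN/m³.
A = π(0.715)² = 1.60606 m².
From F = γ·h_c·A, the centroid depth is h_c = 93.6/(12.3606 × 1.60606) = 4.71492 m.
The centroid is at the centre, 0.715 m below the top of the plate, so the highest point sits at h_top = 4.71492 − 0.715 = 3.99992 m below the surface.

d_top ≈ 4.000 m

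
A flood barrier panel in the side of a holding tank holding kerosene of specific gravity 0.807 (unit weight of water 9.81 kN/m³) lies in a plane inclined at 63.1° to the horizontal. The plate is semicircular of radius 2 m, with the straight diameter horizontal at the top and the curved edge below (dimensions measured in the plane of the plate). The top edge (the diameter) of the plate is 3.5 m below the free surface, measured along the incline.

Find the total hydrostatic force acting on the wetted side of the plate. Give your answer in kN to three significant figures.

F ≈ 193 kN

γ = 0.807 × 9.81 = 7.91667 kN/m³.
Let θ = 63.1° be the plate's angle to the horizontal; measure y along the incline from where the plane meets the free surface. Vertical depth h = y·sinθ with sinθ = 0.891798.
The centroid of a semicircle lies 4r/(3π) = 0.848826 m from the diameter, here below the top edge, so y_c = 3.5 + 0.848826 = 4.34883 m and h_c = 4.34883 × 0.891798 = 3.87828 m.
A = πr²/2 = π × 2²/2 = 6.28319 m².
Resultant F = γ·h_c·A = 7.91667 × 3.87828 × 6.28319 = 192.913 kN.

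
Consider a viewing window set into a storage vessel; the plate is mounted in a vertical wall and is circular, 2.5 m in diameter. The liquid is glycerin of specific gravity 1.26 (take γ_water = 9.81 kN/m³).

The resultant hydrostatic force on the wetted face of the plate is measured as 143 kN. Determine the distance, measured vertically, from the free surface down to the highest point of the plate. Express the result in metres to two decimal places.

d_top ≈ 1.11 m

γ = 1.26 × 9.81 = 12.3606 kN/m³.
A = π(1.25)² = 4.90874 m².
From F = γ·h_c·A, the centroid depth is h_c = 143/(12.3606 × 4.90874) = 2.35682 m.
The centroid is at the centre, 1.25 m below the top of the plate, so the highest point sits at h_top = 2.35682 − 1.25 = 1.10682 m below the surface.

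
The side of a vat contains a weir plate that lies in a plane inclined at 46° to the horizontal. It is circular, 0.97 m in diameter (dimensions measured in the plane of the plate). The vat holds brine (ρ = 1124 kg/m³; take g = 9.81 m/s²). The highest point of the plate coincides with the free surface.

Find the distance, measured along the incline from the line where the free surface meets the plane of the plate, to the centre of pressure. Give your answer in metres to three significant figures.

y_p = 0.606 m

γ = ρg = 1124 × 9.81 / 1000 = 11.02644 kN/m³.
Let θ = 46° be the plate's angle to the horizontal; measure y along the incline from where the plane meets the free surface. Vertical depth h = y·sinθ with sinθ = 0.719340.
The centroid is at the centre, 0.485 m below the top of the plate, so y_c = 0.485 m and h_c = 0.485 × 0.719340 = 0.34888 m.
A = π(0.485)² = 0.738981 m².
Resultant F = γ·h_c·A = 11.02644 × 0.34888 × 0.738981 = 2.84279 kN.
I_c = πr⁴/4 = π × 0.485⁴/4 = 0.0434567 m⁴.
Centre of pressure: y_p = y_c + I_c/(y_c·A) = 0.485 + 0.0434567/(0.485 × 0.738981) = 0.485 + 0.12125 = 0.60625 m along the plane.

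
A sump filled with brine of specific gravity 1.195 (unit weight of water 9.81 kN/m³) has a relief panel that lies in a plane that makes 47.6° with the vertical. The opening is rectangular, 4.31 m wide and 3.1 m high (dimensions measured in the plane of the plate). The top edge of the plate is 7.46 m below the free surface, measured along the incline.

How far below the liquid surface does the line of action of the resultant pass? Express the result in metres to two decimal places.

γ = 1.195 × 9.81 = 11.72295 kN/m³.
The plate makes 47.6° with the vertical, i.e. θ = 90° − 47.6° = 42.4° to the horizontal. Measuring y along the incline from the free-surface line, vertical depth h = y·sinθ with sinθ = 0.674302.
The centroid lies 3.1/2 = 1.55 m below the top edge, so y_c = 7.46 + 1.55 = 9.01 m and h_c = 9.01 × 0.674302 = 6.07546 m.
A = 4.31 × 3.1 = 13.361 m².
Resultant F = γ·h_c·A = 11.72295 × 6.07546 × 13.361 = 951.601 kN.
I_c = b·h³/12 = 4.31 × 3.1³/12 = 10.6999 m⁴.
Centre of pressure: y_p = y_c + I_c/(y_c·A) = 9.01 + 10.6999/(9.01 × 13.361) = 9.01 + 0.0888824 = 9.09888 m along the plane.
Vertically, h_p = y_p·sinθ = 9.09888 × 0.674302 = 6.13539 m.

h_p = 6.14 m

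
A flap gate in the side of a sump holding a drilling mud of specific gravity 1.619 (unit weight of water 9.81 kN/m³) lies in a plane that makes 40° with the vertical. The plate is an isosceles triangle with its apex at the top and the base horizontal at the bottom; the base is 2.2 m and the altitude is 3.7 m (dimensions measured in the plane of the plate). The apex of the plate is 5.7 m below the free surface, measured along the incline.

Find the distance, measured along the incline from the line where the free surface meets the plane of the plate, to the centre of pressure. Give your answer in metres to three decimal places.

y_p = 8.260 m

γ = 1.619 × 9.81 = 15.88239 kN/m³.
The plate makes 40° with the vertical, i.e. θ = 90° − 40° = 50° to the horizontal. Measuring y along the incline from the free-surface line, vertical depth h = y·sinθ with sinθ = 0.766044.
With the apex up, the centroid sits 2h/3 = 2 × 3.7/3 = 2.46667 m below the apex, so y_c = 5.7 + 2.46667 = 8.16667 m and h_c = 8.16667 × 0.766044 = 6.25603 m.
A = ½ × 2.2 × 3.7 = 4.07 m².
Resultant F = γ·h_c·A = 15.88239 × 6.25603 × 4.07 = 404.398 kN.
I_c = b·h³/36 = 2.2 × 3.7³/36 = 3.09546 m⁴.
Centre of pressure: y_p = y_c + I_c/(y_c·A) = 8.16667 + 3.09546/(8.16667 × 4.07) = 8.16667 + 0.0931292 = 8.2598 m along the plane.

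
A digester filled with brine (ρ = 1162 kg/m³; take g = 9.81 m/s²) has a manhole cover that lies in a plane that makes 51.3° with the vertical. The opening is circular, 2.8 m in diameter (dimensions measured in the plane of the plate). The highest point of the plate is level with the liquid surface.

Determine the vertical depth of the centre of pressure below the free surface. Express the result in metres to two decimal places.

γ = ρg = 1162 × 9.81 / 1000 = 11.39922 kN/m³.
The plate makes 51.3° with the vertical, i.e. θ = 90° − 51.3° = 38.7° to the horizontal. Measuring y along the incline from the free-surface line, vertical depth h = y·sinθ with sinθ = 0.625243.
The centroid is at the centre, 1.4 m below the top of the plate, so y_c = 1.4 m and h_c = 1.4 × 0.625243 = 0.87534 m.
A = π(1.4)² = 6.15752 m².
Resultant F = γ·h_c·A = 11.39922 × 0.87534 × 6.15752 = 61.4409 kN.
I_c = πr⁴/4 = π × 1.4⁴/4 = 3.01719 m⁴.
Centre of pressure: y_p = y_c + I_c/(y_c·A) = 1.4 + 3.01719/(1.4 × 6.15752) = 1.4 + 0.350001 = 1.75 m along the plane.
Vertically, h_p = y_p·sinθ = 1.75 × 0.625243 = 1.09418 m.

h_p = 1.09 m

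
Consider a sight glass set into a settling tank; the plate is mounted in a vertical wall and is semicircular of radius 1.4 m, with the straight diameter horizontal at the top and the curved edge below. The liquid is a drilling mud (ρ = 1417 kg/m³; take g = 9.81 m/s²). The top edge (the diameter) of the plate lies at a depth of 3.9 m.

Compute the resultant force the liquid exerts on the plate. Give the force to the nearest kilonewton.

γ = ρg = 1417 × 9.81 / 1000 = 13.90077 kN/m³.
The centroid of a semicircle lies 4r/(3π) = 0.594178 m from the diameter, here below the top edge, so the centroid depth is h_c = 3.9 + 0.594178 = 4.49418 m.
A = πr²/2 = π × 1.4²/2 = 3.07876 m².
Resultant F = γ·h_c·A = 13.90077 × 4.49418 × 3.07876 = 192.338 kN.

F ≈ 192 kN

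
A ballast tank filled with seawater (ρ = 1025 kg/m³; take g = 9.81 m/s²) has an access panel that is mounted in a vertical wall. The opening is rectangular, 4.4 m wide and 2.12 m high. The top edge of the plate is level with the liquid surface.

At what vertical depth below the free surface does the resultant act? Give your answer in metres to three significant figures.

h_p = 1.41 m

γ = ρg = 1025 × 9.81 / 1000 = 10.05525 kN/m³.
The centroid lies 2.12/2 = 1.06 m below the top edge, so the centroid depth is h_c = 1.06 m.
A = 4.4 × 2.12 = 9.328 m².
Resultant F = γ·h_c·A = 10.05525 × 1.06 × 9.328 = 99.4231 kN.
I_c = b·h³/12 = 4.4 × 2.12³/12 = 3.49365 m⁴.
Centre of pressure: y_p = y_c + I_c/(y_c·A) = 1.06 + 3.49365/(1.06 × 9.328) = 1.06 + 0.353334 = 1.41333 m along the plane.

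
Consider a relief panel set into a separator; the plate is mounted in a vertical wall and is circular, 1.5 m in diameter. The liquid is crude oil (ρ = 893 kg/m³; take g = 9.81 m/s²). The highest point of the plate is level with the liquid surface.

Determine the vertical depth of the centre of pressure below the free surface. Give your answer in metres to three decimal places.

h_p = 0.938 m

γ = ρg = 893 × 9.81 / 1000 = 8.76033 kN/m³.
The centroid is at the centre, 0.75 m below the top of the plate, so the centroid depth is h_c = 0.75 m.
A = π(0.75)² = 1.76715 m².
Resultant F = γ·h_c·A = 8.76033 × 0.75 × 1.76715 = 11.6106 kN.
I_c = πr⁴/4 = π × 0.75⁴/4 = 0.248505 m⁴.
Centre of pressure: y_p = y_c + I_c/(y_c·A) = 0.75 + 0.248505/(0.75 × 1.76715) = 0.75 + 0.1875 = 0.9375 m along the plane.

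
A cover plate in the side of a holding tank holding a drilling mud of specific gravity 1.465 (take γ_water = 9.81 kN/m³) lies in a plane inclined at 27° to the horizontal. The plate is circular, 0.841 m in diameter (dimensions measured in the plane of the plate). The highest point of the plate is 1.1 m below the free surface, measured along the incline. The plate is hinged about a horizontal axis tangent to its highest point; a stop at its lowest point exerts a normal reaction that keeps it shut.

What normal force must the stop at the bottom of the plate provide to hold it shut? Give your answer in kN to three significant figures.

P ≈ 2.95 kN

γ = 1.465 × 9.81 = 14.37165 kN/m³.
Let θ = 27° be the plate's angle to the horizontal; measure y along the incline from where the plane meets the free surface. Vertical depth h = y·sinθ with sinθ = 0.453990.
The centroid is at the centre, 0.4205 m below the top of the plate, so y_c = 1.1 + 0.4205 = 1.5205 m and h_c = 1.5205 × 0.453990 = 0.690292 m.
A = π(0.4205)² = 0.555497 m².
Resultant F = γ·h_c·A = 14.37165 × 0.690292 × 0.555497 = 5.51088 kN.
I_c = πr⁴/4 = π × 0.4205⁴/4 = 0.0245558 m⁴.
Centre of pressure: y_p = y_c + I_c/(y_c·A) = 1.5205 + 0.0245558/(1.5205 × 0.555497) = 1.5205 + 0.0290727 = 1.54957 m along the plane.
The resultant acts 0.4205 + 0.0290727 = 0.449573 m (along the plate) below the hinge at the top edge, so the moment about the hinge is M = F × 0.449573 = 5.51088 × 0.449573 = 2.47754 kN·m.
A normal force at the bottom, 0.841 m from the hinge, must supply this moment: P = 2.47754/0.841 = 2.94595 kN.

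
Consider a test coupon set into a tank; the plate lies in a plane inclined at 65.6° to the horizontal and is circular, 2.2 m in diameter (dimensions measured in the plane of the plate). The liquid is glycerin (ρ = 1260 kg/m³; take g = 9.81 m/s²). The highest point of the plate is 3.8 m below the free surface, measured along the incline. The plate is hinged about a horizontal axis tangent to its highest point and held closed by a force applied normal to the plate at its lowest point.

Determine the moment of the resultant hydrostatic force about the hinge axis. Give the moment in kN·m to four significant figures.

γ = ρg = 1260 × 9.81 / 1000 = 12.3606 kN/m³.
Let θ = 65.6° be the plate's angle to the horizontal; measure y along the incline from where the plane meets the free surface. Vertical depth h = y·sinθ with sinθ = 0.910684.
The centroid is at the centre, 1.1 m below the top of the plate, so y_c = 3.8 + 1.1 = 4.9 m and h_c = 4.9 × 0.910684 = 4.46235 m.
A = π(1.1)² = 3.80133 m².
Resultant F = γ·h_c·A = 12.3606 × 4.46235 × 3.80133 = 209.671 kN.
I_c = πr⁴/4 = π × 1.1⁴/4 = 1.1499 m⁴.
Centre of pressure: y_p = y_c + I_c/(y_c·A) = 4.9 + 1.1499/(4.9 × 3.80133) = 4.9 + 0.0617346 = 4.96173 m along the plane.
The resultant acts 1.1 + 0.0617346 = 1.16173 m (along the plate) below the hinge at the top edge, so the moment about the hinge is M = F × 1.16173 = 209.671 × 1.16173 = 243.581 kN·m.

M ≈ 243.6 kN·m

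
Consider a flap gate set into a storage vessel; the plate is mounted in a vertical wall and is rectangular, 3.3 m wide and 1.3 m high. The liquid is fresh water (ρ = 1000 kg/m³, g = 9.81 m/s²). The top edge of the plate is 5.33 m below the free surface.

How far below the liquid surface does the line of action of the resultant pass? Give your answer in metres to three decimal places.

γ = ρg = 1000 × 9.81 = 9810 N/m³ = 9.81 kN/m³.
The centroid lies 1.3/2 = 0.65 m below the top edge, so the centroid depth is h_c = 5.33 + 0.65 = 5.98 m.
A = 3.3 × 1.3 = 4.29 m².
Resultant F = γ·h_c·A = 9.81 × 5.98 × 4.29 = 251.668 kN.
I_c = b·h³/12 = 3.3 × 1.3³/12 = 0.604175 m⁴.
Centre of pressure: y_p = y_c + I_c/(y_c·A) = 5.98 + 0.604175/(5.98 × 4.29) = 5.98 + 0.0235507 = 6.00355 m along the plane.

h_p = 6.004 m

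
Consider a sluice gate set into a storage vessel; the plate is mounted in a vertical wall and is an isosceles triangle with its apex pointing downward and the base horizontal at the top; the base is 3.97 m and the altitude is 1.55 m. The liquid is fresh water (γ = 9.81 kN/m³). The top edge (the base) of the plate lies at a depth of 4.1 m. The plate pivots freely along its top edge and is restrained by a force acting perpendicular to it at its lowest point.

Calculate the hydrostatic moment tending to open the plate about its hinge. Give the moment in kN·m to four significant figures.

M ≈ 76.02 kN·m

γ = 9.81 kN/m³.
With the apex down, the centroid sits h/3 = 1.55/3 = 0.516667 m below the base (the top edge), so the centroid depth is h_c = 4.1 + 0.516667 = 4.61667 m.
A = ½ × 3.97 × 1.55 = 3.07675 m².
Resultant F = γ·h_c·A = 9.81 × 4.61667 × 3.07675 = 139.345 kN.
I_c = b·h³/36 = 3.97 × 1.55³/36 = 0.410661 m⁴.
Centre of pressure: y_p = y_c + I_c/(y_c·A) = 4.61667 + 0.410661/(4.61667 × 3.07675) = 4.61667 + 0.028911 = 4.64558 m along the plane.
The resultant acts 0.516667 + 0.028911 = 0.545578 m (along the plate) below the hinge at the top edge, so the moment about the hinge is M = F × 0.545578 = 139.345 × 0.545578 = 76.0236 kN·m.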